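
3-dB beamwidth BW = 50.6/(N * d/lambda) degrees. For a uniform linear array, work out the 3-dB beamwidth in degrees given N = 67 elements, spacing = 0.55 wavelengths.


BW = 50.6 / (67 * 0.55) = 50.6 / 36.85 = 1.37

1.37 deg


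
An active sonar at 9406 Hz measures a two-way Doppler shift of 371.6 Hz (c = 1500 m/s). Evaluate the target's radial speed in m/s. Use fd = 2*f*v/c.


29.63 m/s


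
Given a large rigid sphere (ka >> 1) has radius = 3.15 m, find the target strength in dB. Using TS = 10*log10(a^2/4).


3.95 dB


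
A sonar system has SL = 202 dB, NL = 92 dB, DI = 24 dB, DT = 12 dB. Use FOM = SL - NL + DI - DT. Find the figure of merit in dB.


FOM = SL - NL + DI - DT = 202 - 92 + 24 - 12 = 122

122 dB


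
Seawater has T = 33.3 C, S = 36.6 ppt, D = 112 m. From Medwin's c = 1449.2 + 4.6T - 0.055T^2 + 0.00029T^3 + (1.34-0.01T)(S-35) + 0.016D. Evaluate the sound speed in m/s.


c = 1449.2 + 4.6*33.3 - 0.055*33.3^2 + 0.00029*33.3^3 + (1.34 - 0.01*33.3)*(36.6 - 35) + 0.016*112 = 1555.5

1555.5 m/s


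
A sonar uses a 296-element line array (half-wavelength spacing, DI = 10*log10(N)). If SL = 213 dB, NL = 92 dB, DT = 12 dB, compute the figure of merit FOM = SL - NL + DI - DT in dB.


Step 1: DI = 10*log10(296) = 24.71 dB
Step 2: FOM = SL - NL + DI - DT = 213 - 92 + 24.71 - 12 = 133.71

133.71 dB


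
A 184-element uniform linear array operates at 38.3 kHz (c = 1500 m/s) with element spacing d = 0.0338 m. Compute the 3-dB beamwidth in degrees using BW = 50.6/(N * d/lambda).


Step 1: lambda = 1500/38300 = 0.03916 m
Step 2: d/lambda = 0.0338/0.03916 = 0.8631
Step 3: BW = 50.6/(N * d/lambda) = 50.6/(184 * 0.8631) = 0.32

0.32 deg


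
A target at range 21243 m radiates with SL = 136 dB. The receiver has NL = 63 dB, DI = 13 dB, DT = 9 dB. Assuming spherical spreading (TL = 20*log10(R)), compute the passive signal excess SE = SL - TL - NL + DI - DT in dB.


Step 1: TL = 20*log10(21243) = 86.54 dB
Step 2: SE = 136 - 86.54 - 63 + 13 - 9 = -9.54

-9.54 dB


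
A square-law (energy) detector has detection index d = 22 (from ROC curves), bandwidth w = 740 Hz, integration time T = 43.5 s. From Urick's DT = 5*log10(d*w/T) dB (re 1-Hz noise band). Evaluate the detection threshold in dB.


DT = 5*log10(d*w/T) = 5*log10(22 * 740 / 43.5) = 5*log10(374.25) = 12.87

12.87 dB


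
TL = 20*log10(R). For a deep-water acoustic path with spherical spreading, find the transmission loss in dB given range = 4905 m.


TL = 20*log10(4905) = 73.81

73.81 dB


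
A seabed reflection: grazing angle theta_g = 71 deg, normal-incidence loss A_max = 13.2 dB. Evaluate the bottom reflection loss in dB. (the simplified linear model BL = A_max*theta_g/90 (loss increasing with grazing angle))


BL = A_max * theta_g / 90 = 13.2 * 71 / 90 = 10.41

10.41 dB


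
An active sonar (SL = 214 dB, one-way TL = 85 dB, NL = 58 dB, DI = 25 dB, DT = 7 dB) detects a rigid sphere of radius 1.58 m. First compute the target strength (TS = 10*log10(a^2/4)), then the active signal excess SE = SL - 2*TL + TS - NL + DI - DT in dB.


Step 1: TS = 10*log10(1.58^2/4) = -2.05 dB
Step 2: SE = SL - 2*TL + TS - NL + DI - DT = 214 - 2*85 + (-2.05) - 58 + 25 - 7 = 1.95

1.95 dB


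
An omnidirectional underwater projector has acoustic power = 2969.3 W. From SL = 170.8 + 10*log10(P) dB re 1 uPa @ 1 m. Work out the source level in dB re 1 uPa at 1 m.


SL = 170.8 + 10*log10(2969.3) = 170.8 + 34.73 = 205.53

205.53 dB


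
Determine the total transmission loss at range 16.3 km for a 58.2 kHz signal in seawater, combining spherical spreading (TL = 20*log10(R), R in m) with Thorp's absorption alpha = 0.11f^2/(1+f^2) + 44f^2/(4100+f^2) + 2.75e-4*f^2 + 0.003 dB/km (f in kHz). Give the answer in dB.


Step 1 (Thorp): alpha = 0.11*3387.24/(1+3387.24) + 44*3387.24/(4100+3387.24) + 2.75e-4*3387.24 + 0.003 = 20.9501 dB/km
Step 2: TL_spread = 20*log10(16300) = 84.24 dB
Step 3: TL_abs = alpha*R = 20.9501 * 16.3 = 341.49 dB
Step 4: TL_total = 84.24 + 341.49 = 425.73

425.73 dB


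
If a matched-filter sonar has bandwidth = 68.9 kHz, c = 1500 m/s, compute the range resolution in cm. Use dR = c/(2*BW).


dR = c/(2*BW) = 1500 / (2 * 68.9e3) = 0.0109 m = 1.09 cm

1.09 cm


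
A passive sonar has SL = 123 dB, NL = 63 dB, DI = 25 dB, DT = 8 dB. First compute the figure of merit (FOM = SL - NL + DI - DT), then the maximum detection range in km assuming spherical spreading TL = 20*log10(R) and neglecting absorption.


Step 1: FOM = SL - NL + DI - DT = 123 - 63 + 25 - 8 = 77 dB
Step 2: at max range FOM = TL = 20*log10(R), so R = 10^(77/20) = 7079.46 m = 7.08 km

7.08 km


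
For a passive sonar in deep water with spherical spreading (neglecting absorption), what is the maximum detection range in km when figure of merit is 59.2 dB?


At max range FOM = TL, so 20*log10(R) = 59.2
R = 10^(59.2/20) = 912.01 m = 0.91 km

0.91 km


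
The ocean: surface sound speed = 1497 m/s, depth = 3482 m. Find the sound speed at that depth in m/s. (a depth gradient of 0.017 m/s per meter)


c = 1497 + 0.017 * 3482 = 1556.194

1556.194 m/s


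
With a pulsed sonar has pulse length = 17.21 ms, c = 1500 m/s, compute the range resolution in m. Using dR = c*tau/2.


dR = c*tau/2 = 1500 * 17.21e-3 / 2 = 12.9075

12.9075 m


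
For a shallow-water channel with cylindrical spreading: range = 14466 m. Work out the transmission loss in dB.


TL = 10*log10(14466) = 41.6

41.6 dB


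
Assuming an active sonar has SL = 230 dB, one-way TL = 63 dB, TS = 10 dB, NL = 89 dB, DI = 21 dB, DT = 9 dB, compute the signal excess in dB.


SE = SL - 2*TL + TS - NL + DI - DT = 230 - 2*63 + (10) - 89 + 21 - 9 = 37

37 dB


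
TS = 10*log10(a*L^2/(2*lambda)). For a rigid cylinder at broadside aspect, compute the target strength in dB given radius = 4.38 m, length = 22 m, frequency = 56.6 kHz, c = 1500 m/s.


46.02 dB


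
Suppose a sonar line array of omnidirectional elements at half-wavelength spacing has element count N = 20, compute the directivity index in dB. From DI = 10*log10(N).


DI = 10*log10(20) = 13.01

13.01 dB


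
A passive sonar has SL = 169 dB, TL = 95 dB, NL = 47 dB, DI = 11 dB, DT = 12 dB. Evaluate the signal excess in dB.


26 dB


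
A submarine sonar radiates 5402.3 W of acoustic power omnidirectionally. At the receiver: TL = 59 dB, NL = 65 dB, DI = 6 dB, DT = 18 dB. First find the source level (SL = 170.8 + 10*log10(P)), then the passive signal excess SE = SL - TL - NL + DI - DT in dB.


Step 1: SL = 170.8 + 10*log10(5402.3) = 208.13 dB
Step 2: SE = SL - TL - NL + DI - DT = 208.13 - 59 - 65 + 6 - 18 = 72.13

72.13 dB


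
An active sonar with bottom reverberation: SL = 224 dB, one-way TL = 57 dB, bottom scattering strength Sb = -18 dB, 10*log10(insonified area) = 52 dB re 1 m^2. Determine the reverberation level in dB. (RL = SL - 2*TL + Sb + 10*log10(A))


RL = SL - 2*TL + Sb + 10*log10(A) = 224 - 2*57 + (-18) + 52 = 144

144 dB


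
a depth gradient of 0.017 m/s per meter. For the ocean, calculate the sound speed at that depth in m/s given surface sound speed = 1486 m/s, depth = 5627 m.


1581.659 m/s


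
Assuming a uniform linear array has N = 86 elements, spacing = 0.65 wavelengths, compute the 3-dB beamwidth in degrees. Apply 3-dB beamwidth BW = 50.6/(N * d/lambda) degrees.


0.91 deg


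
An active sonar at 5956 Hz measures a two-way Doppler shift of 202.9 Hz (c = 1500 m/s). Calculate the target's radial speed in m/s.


From fd = 2*f*v/c, v = c*fd/(2*f) = 1500 * 202.9 / (2*5956) = 25.55

25.55 m/s


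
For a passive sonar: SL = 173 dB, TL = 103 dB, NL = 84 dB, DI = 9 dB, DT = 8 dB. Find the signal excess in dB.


SE = SL - TL - NL + DI - DT = 173 - 103 - 84 + 9 - 8 = -13

-13 dB


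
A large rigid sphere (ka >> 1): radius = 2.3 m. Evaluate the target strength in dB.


TS = 10*log10(2.3^2 / 4) = 10*log10(1.3225) = 1.21

1.21 dB


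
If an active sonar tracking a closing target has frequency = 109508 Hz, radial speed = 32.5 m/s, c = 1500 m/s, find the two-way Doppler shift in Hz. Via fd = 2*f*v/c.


4745.35 Hz


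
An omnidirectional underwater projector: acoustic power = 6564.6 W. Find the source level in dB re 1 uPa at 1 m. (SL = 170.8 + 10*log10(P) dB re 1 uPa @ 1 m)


SL = 170.8 + 10*log10(6564.6) = 170.8 + 38.17 = 208.97

208.97 dB


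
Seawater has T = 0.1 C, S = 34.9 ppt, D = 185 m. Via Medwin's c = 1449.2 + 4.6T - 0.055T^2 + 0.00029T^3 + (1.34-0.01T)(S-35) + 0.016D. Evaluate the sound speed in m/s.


c = 1449.2 + 4.6*0.1 - 0.055*0.1^2 + 0.00029*0.1^3 + (1.34 - 0.01*0.1)*(34.9 - 35) + 0.016*185 = 1452.49

1452.49 m/s


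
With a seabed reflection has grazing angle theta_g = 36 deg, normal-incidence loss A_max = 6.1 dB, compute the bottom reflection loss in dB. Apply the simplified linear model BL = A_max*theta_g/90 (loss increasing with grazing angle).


BL = A_max * theta_g / 90 = 6.1 * 36 / 90 = 2.44

2.44 dB


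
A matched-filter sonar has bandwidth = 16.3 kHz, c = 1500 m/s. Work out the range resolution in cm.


dR = c/(2*BW) = 1500 / (2 * 16.3e3) = 0.046 m = 4.6 cm

4.6 cm


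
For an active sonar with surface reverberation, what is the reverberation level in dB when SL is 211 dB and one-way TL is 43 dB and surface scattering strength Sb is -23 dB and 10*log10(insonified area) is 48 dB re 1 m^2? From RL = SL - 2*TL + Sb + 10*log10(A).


RL = SL - 2*TL + Sb + 10*log10(A) = 211 - 2*43 + (-23) + 48 = 150

150 dB


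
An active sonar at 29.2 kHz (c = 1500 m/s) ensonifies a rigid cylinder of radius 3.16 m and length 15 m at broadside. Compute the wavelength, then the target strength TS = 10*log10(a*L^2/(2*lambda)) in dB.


Step 1: lambda = c/f = 1500/29200 = 0.05137 m
Step 2: TS = 10*log10(a*L^2/(2*lambda)) = 10*log10(3.16*15^2/(2*0.05137)) = 38.4

38.4 dB


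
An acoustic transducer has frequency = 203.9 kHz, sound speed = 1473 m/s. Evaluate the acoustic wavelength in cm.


lambda = c/f = 1473 / 203900 = 0.0072 m = 0.72 cm

0.72 cm


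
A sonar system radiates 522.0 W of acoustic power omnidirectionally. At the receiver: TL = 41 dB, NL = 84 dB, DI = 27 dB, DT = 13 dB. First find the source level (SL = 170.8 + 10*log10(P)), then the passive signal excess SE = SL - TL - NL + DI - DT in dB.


Step 1: SL = 170.8 + 10*log10(522.0) = 197.98 dB
Step 2: SE = SL - TL - NL + DI - DT = 197.98 - 41 - 84 + 27 - 13 = 86.98

86.98 dB


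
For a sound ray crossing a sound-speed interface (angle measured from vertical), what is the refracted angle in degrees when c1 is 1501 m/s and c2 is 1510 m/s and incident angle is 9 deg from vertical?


sin(theta2) = (c2/c1)*sin(theta1) = (1510/1501)*sin(9 deg) = 0.15737
theta2 = arcsin(0.15737) = 9.05

9.05 deg


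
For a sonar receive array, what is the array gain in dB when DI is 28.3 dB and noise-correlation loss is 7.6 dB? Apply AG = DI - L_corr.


AG = DI - L_corr = 28.3 - 7.6 = 20.7

20.7 dB


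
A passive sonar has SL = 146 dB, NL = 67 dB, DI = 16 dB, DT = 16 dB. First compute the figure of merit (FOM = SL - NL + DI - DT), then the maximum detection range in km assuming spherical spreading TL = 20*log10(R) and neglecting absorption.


Step 1: FOM = SL - NL + DI - DT = 146 - 67 + 16 - 16 = 79 dB
Step 2: at max range FOM = TL = 20*log10(R), so R = 10^(79/20) = 8912.51 m = 8.91 km

8.91 km


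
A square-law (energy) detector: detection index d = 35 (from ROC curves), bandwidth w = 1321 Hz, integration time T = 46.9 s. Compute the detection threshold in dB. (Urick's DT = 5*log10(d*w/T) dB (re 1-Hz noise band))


DT = 5*log10(d*w/T) = 5*log10(35 * 1321 / 46.9) = 5*log10(985.82) = 14.97

14.97 dB


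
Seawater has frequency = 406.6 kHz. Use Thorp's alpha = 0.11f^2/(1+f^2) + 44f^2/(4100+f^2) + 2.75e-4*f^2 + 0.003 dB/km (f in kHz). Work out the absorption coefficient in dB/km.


f^2 = 165323.56
alpha = 0.11*165323.56/(1+165323.56) + 44*165323.56/(4100+165323.56) + 2.75e-4*165323.56 + 0.003 = 88.512

88.512 dB/km


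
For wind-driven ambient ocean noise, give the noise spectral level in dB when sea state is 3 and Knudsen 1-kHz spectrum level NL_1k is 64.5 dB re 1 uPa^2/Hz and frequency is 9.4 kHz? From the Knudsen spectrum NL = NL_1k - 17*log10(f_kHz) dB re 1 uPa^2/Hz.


NL = NL_1k - 17*log10(f_kHz) = 64.5 - 17*log10(9.4) = 64.5 - (16.54) = 47.96

47.96 dB


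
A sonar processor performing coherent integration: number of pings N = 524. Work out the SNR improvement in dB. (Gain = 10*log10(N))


27.19 dB


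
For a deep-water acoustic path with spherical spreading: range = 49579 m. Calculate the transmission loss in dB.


TL = 20*log10(49579) = 93.91

93.91 dB


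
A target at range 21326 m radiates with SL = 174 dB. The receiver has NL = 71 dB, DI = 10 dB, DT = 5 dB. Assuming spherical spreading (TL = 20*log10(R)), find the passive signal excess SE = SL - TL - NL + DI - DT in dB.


Step 1: TL = 20*log10(21326) = 86.58 dB
Step 2: SE = 174 - 86.58 - 71 + 10 - 5 = 21.42

21.42 dB


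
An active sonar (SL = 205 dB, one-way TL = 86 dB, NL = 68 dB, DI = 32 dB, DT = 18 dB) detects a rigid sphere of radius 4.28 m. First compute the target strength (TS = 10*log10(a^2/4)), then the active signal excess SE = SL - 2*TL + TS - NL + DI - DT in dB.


Step 1: TS = 10*log10(4.28^2/4) = 6.61 dB
Step 2: SE = SL - 2*TL + TS - NL + DI - DT = 205 - 2*86 + (6.61) - 68 + 32 - 18 = -14.39

-14.39 dB


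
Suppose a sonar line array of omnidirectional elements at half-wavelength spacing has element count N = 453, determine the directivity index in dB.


DI = 10*log10(453) = 26.56

26.56 dB


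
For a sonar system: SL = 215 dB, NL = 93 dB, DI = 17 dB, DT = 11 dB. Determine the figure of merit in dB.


128 dB


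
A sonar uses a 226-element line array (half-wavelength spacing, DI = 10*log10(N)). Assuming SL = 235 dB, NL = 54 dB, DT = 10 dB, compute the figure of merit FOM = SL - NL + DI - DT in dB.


Step 1: DI = 10*log10(226) = 23.54 dB
Step 2: FOM = SL - NL + DI - DT = 235 - 54 + 23.54 - 10 = 194.54

194.54 dB


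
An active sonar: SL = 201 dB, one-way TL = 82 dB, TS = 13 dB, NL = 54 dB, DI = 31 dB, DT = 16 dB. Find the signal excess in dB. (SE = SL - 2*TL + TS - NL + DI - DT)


SE = SL - 2*TL + TS - NL + DI - DT = 201 - 2*82 + (13) - 54 + 31 - 16 = 11

11 dB


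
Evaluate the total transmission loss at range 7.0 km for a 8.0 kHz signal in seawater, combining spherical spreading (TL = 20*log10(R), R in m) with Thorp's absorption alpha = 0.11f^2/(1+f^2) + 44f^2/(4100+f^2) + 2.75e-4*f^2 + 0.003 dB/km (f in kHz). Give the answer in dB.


82.54 dB


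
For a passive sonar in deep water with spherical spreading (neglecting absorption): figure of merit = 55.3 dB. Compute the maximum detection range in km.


0.58 km


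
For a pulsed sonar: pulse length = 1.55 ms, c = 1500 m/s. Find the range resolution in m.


dR = c*tau/2 = 1500 * 1.55e-3 / 2 = 1.1625

1.1625 m


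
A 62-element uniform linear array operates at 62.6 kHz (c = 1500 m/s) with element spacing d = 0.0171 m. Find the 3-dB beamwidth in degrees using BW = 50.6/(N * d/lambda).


1.14 deg


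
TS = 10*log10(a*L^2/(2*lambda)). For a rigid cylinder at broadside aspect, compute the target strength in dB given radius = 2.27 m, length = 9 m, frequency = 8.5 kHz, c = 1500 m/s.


lambda = 1500/8500 = 0.17647 m
TS = 10*log10(2.27*9^2/(2*0.17647)) = 27.17

27.17 dB


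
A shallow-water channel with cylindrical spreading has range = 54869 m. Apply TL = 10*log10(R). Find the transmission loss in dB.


TL = 10*log10(54869) = 47.39

47.39 dB


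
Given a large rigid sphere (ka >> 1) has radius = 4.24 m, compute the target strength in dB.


6.53 dB


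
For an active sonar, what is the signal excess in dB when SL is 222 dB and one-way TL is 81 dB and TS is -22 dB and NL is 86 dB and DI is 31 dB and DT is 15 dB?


SE = SL - 2*TL + TS - NL + DI - DT = 222 - 2*81 + (-22) - 86 + 31 - 15 = -32

-32 dB


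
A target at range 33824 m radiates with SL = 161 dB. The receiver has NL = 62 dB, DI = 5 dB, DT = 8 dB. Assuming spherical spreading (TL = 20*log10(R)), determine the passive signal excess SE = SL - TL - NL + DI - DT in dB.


Step 1: TL = 20*log10(33824) = 90.58 dB
Step 2: SE = 161 - 90.58 - 62 + 5 - 8 = 5.42

5.42 dB


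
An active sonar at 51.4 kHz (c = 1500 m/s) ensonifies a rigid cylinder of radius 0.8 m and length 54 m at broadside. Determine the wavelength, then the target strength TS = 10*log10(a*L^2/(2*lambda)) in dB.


Step 1: lambda = c/f = 1500/51400 = 0.02918 m
Step 2: TS = 10*log10(a*L^2/(2*lambda)) = 10*log10(0.8*54^2/(2*0.02918)) = 46.02

46.02 dB


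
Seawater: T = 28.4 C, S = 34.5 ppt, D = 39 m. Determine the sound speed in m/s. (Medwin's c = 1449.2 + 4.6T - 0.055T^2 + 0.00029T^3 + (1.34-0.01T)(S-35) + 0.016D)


1542.22 m/s


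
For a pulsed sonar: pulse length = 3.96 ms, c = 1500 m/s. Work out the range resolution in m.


dR = c*tau/2 = 1500 * 3.96e-3 / 2 = 2.97

2.97 m


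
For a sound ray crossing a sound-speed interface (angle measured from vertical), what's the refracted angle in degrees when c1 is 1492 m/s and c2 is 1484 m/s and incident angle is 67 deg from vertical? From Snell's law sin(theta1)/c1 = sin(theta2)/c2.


sin(theta2) = (c2/c1)*sin(theta1) = (1484/1492)*sin(67 deg) = 0.91557
theta2 = arcsin(0.91557) = 66.29

66.29 deg


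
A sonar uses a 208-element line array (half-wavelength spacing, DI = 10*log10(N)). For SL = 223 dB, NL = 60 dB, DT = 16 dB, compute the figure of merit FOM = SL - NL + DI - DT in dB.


Step 1: DI = 10*log10(208) = 23.18 dB
Step 2: FOM = SL - NL + DI - DT = 223 - 60 + 23.18 - 16 = 170.18

170.18 dB


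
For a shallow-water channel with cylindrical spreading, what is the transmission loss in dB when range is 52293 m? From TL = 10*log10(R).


47.18 dB


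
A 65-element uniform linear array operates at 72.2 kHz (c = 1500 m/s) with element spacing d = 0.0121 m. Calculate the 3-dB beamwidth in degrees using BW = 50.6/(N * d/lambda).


1.34 deg


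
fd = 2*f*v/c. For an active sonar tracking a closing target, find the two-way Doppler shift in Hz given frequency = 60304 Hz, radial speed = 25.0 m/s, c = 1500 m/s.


2010.13 Hz


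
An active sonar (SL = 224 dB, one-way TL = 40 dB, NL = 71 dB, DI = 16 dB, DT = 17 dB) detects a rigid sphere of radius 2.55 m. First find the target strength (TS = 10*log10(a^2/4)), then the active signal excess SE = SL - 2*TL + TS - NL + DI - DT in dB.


Step 1: TS = 10*log10(2.55^2/4) = 2.11 dB
Step 2: SE = SL - 2*TL + TS - NL + DI - DT = 224 - 2*40 + (2.11) - 71 + 16 - 17 = 74.11

74.11 dB


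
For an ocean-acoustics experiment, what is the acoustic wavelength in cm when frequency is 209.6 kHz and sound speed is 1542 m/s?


lambda = c/f = 1542 / 209600 = 0.0074 m = 0.74 cm

0.74 cm


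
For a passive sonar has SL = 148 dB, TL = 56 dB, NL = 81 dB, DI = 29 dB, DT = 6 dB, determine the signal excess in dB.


34 dB


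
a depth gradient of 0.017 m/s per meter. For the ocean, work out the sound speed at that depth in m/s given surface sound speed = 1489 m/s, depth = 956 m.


c = 1489 + 0.017 * 956 = 1505.252

1505.252 m/s


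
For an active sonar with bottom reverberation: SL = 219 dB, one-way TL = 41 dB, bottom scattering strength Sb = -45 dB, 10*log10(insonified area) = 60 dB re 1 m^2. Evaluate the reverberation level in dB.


RL = SL - 2*TL + Sb + 10*log10(A) = 219 - 2*41 + (-45) + 60 = 152

152 dB


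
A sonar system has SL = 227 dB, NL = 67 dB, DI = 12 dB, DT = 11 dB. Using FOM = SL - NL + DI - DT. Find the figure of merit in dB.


FOM = SL - NL + DI - DT = 227 - 67 + 12 - 11 = 161

161 dB


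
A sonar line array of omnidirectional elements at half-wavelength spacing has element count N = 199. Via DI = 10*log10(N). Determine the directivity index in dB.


DI = 10*log10(199) = 22.99

22.99 dB


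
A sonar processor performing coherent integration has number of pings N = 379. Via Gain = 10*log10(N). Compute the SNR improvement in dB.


Gain = 10*log10(379) = 25.79

25.79 dB


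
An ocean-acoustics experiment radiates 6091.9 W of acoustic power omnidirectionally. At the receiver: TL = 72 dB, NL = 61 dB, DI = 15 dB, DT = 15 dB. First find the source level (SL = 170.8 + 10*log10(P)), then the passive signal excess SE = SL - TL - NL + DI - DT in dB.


Step 1: SL = 170.8 + 10*log10(6091.9) = 208.65 dB
Step 2: SE = SL - TL - NL + DI - DT = 208.65 - 72 - 61 + 15 - 15 = 75.65

75.65 dB


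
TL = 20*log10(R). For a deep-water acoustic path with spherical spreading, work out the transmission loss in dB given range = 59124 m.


95.44 dB


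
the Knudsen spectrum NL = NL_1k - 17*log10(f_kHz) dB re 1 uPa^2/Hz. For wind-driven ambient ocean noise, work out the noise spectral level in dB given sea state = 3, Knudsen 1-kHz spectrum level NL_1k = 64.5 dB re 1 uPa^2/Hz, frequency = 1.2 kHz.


NL = NL_1k - 17*log10(f_kHz) = 64.5 - 17*log10(1.2) = 64.5 - (1.35) = 63.15

63.15 dB


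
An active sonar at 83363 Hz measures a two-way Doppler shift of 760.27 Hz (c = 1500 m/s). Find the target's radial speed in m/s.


6.84 m/s


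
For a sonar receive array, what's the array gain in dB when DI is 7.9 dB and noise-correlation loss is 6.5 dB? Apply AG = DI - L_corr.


AG = DI - L_corr = 7.9 - 6.5 = 1.4

1.4 dB


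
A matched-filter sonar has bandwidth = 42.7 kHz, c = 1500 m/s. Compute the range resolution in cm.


dR = c/(2*BW) = 1500 / (2 * 42.7e3) = 0.0176 m = 1.76 cm

1.76 cm


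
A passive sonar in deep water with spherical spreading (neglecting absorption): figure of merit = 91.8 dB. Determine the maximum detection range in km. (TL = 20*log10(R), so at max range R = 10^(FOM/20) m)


38.9 km


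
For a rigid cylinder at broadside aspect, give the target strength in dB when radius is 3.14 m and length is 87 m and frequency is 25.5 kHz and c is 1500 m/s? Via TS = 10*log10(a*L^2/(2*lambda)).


53.05 dB


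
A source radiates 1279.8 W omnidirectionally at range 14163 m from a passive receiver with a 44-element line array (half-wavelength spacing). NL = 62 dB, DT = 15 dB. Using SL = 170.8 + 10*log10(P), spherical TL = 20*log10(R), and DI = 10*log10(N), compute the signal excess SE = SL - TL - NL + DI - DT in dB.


58.28 dB


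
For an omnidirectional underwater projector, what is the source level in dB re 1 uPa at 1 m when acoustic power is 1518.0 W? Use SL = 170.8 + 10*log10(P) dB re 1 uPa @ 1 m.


SL = 170.8 + 10*log10(1518.0) = 170.8 + 31.81 = 202.61

202.61 dB


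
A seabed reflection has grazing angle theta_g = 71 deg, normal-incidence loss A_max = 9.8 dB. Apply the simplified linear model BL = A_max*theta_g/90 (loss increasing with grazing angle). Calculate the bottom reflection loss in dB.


7.73 dB


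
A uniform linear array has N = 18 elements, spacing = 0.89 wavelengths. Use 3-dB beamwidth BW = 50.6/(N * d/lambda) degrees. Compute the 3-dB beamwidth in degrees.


BW = 50.6 / (18 * 0.89) = 50.6 / 16.02 = 3.16

3.16 deg


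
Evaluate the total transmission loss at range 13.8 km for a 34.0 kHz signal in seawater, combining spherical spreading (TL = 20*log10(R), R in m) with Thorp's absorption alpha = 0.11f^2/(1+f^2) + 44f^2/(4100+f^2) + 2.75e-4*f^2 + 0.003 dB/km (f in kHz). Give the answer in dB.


222.29 dB


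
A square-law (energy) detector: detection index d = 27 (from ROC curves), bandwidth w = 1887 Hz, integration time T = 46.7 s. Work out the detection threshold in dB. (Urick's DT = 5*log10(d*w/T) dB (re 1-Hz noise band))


DT = 5*log10(d*w/T) = 5*log10(27 * 1887 / 46.7) = 5*log10(1090.99) = 15.19

15.19 dB


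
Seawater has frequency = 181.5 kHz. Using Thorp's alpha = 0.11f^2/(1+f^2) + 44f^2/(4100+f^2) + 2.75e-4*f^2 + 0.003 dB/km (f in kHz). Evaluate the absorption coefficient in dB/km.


f^2 = 32942.25
alpha = 0.11*32942.25/(1+32942.25) + 44*32942.25/(4100+32942.25) + 2.75e-4*32942.25 + 0.003 = 48.302

48.302 dB/km


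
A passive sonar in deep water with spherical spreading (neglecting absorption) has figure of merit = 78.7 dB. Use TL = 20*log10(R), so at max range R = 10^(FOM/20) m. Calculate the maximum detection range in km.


At max range FOM = TL, so 20*log10(R) = 78.7
R = 10^(78.7/20) = 8609.94 m = 8.61 km

8.61 km


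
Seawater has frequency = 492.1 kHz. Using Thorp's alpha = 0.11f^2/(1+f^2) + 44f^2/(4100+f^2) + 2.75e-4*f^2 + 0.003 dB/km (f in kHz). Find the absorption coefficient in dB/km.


109.975 dB/km


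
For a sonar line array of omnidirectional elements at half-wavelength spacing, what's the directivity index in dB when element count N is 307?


DI = 10*log10(307) = 24.87

24.87 dB


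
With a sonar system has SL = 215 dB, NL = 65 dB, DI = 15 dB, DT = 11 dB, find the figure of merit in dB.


FOM = SL - NL + DI - DT = 215 - 65 + 15 - 11 = 154

154 dB


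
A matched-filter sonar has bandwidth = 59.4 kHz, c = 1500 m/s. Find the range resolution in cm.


dR = c/(2*BW) = 1500 / (2 * 59.4e3) = 0.0126 m = 1.26 cm

1.26 cm


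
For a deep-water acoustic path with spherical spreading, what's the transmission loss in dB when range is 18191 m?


85.2 dB


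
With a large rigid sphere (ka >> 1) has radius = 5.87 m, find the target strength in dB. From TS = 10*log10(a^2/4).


TS = 10*log10(5.87^2 / 4) = 10*log10(8.614225) = 9.35

9.35 dB


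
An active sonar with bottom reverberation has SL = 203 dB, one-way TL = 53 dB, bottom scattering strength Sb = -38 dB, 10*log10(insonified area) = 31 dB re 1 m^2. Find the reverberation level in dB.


RL = SL - 2*TL + Sb + 10*log10(A) = 203 - 2*53 + (-38) + 31 = 90

90 dB


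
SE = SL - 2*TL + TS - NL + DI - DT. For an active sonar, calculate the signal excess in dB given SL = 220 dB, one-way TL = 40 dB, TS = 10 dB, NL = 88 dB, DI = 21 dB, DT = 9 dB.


SE = SL - 2*TL + TS - NL + DI - DT = 220 - 2*40 + (10) - 88 + 21 - 9 = 74

74 dB


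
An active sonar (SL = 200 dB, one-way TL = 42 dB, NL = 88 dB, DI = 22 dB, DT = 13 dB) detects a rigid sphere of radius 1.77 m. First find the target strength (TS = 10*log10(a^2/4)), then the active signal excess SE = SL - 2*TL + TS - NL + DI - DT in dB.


Step 1: TS = 10*log10(1.77^2/4) = -1.06 dB
Step 2: SE = SL - 2*TL + TS - NL + DI - DT = 200 - 2*42 + (-1.06) - 88 + 22 - 13 = 35.94

35.94 dB


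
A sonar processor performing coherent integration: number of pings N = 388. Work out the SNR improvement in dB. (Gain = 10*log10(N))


25.89 dB


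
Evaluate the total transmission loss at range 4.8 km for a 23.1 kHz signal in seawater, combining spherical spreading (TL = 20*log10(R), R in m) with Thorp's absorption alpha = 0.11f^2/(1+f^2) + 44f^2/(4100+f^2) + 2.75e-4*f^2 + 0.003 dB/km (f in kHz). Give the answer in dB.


Step 1 (Thorp): alpha = 0.11*533.61/(1+533.61) + 44*533.61/(4100+533.61) + 2.75e-4*533.61 + 0.003 = 5.3266 dB/km
Step 2: TL_spread = 20*log10(4800) = 73.62 dB
Step 3: TL_abs = alpha*R = 5.3266 * 4.8 = 25.57 dB
Step 4: TL_total = 73.62 + 25.57 = 99.19

99.19 dB


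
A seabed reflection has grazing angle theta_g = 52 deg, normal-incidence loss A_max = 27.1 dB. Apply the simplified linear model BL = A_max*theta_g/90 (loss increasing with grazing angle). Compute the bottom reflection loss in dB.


BL = A_max * theta_g / 90 = 27.1 * 52 / 90 = 15.66

15.66 dB


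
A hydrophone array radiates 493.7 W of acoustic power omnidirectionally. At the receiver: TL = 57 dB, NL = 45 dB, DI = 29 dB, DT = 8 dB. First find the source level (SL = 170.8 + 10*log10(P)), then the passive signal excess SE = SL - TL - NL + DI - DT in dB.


Step 1: SL = 170.8 + 10*log10(493.7) = 197.73 dB
Step 2: SE = SL - TL - NL + DI - DT = 197.73 - 57 - 45 + 29 - 8 = 116.73

116.73 dB


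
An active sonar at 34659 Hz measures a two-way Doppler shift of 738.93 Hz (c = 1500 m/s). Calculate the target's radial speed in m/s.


From fd = 2*f*v/c, v = c*fd/(2*f) = 1500 * 738.93 / (2*34659) = 15.99

15.99 m/s


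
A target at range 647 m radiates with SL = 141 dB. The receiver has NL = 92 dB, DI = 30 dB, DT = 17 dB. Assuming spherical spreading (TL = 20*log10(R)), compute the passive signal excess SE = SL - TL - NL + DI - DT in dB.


Step 1: TL = 20*log10(647) = 56.22 dB
Step 2: SE = 141 - 56.22 - 92 + 30 - 17 = 5.78

5.78 dB


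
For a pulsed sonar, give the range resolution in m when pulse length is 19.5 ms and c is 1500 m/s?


dR = c*tau/2 = 1500 * 19.5e-3 / 2 = 14.625

14.625 m


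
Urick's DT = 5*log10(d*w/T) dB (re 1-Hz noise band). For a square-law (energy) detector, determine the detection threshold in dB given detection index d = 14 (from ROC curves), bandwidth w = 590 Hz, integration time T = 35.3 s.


11.85 dB


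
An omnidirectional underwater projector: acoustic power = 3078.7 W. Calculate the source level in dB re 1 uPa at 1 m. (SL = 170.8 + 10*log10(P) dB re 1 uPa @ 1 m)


205.68 dB


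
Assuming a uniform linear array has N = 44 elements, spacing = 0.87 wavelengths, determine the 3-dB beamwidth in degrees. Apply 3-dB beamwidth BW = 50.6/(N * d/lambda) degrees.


BW = 50.6 / (44 * 0.87) = 50.6 / 38.28 = 1.32

1.32 deg


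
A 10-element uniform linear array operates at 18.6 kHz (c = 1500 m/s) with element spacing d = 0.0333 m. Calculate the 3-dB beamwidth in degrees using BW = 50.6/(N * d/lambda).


Step 1: lambda = 1500/18600 = 0.08065 m
Step 2: d/lambda = 0.0333/0.08065 = 0.4129
Step 3: BW = 50.6/(N * d/lambda) = 50.6/(10 * 0.4129) = 12.25

12.25 deg


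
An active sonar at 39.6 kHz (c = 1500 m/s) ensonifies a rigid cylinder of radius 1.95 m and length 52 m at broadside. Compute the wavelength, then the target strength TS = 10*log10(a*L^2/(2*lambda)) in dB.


Step 1: lambda = c/f = 1500/39600 = 0.03788 m
Step 2: TS = 10*log10(a*L^2/(2*lambda)) = 10*log10(1.95*52^2/(2*0.03788)) = 48.43

48.43 dB


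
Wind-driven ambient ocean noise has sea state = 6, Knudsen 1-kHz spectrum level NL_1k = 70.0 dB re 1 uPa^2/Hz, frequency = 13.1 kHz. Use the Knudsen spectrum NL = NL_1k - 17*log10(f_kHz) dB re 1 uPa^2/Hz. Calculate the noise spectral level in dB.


51.01 dB


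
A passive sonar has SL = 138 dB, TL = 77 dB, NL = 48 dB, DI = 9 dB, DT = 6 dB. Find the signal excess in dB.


16 dB


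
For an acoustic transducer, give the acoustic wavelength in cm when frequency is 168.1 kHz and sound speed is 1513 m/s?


lambda = c/f = 1513 / 168100 = 0.009 m = 0.9 cm

0.9 cm


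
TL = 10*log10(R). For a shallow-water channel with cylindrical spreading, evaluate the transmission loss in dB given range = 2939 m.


34.68 dB


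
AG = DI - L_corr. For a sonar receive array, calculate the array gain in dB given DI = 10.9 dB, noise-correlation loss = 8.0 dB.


AG = DI - L_corr = 10.9 - 8.0 = 2.9

2.9 dB


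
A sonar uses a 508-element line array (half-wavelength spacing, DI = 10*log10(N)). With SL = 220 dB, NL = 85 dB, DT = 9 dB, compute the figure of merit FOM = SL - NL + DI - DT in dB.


Step 1: DI = 10*log10(508) = 27.06 dB
Step 2: FOM = SL - NL + DI - DT = 220 - 85 + 27.06 - 9 = 153.06

153.06 dB


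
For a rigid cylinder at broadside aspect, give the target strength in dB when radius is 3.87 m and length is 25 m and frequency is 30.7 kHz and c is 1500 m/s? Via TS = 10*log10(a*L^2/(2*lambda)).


lambda = 1500/30700 = 0.04886 m
TS = 10*log10(3.87*25^2/(2*0.04886)) = 43.94

43.94 dB


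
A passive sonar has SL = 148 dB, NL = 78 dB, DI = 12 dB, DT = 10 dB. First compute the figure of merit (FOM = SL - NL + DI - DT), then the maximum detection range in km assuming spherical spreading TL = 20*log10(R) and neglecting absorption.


Step 1: FOM = SL - NL + DI - DT = 148 - 78 + 12 - 10 = 72 dB
Step 2: at max range FOM = TL = 20*log10(R), so R = 10^(72/20) = 3981.07 m = 3.98 km

3.98 km


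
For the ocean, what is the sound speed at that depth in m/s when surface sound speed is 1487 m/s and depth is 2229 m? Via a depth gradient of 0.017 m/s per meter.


c = 1487 + 0.017 * 2229 = 1524.893

1524.893 m/s


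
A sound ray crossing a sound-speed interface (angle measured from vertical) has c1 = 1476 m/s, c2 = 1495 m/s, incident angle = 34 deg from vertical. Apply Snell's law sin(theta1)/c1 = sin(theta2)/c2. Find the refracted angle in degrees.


34.5 deg


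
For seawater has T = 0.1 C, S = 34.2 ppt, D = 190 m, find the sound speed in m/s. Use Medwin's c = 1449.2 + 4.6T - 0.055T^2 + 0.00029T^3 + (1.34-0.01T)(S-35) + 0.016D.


1451.63 m/s


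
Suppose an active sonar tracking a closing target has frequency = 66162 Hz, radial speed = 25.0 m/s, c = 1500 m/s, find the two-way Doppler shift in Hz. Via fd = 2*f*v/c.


2205.4 Hz


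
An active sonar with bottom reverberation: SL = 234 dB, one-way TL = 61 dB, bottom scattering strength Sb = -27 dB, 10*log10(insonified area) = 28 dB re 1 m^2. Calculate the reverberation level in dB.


RL = SL - 2*TL + Sb + 10*log10(A) = 234 - 2*61 + (-27) + 28 = 113

113 dB


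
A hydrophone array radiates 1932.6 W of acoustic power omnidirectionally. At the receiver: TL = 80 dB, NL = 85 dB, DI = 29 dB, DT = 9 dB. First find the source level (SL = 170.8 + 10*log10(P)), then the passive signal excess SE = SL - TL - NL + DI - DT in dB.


Step 1: SL = 170.8 + 10*log10(1932.6) = 203.66 dB
Step 2: SE = SL - TL - NL + DI - DT = 203.66 - 80 - 85 + 29 - 9 = 58.66

58.66 dB


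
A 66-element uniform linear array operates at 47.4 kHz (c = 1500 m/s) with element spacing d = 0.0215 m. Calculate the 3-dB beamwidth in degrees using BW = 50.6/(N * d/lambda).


1.13 deg


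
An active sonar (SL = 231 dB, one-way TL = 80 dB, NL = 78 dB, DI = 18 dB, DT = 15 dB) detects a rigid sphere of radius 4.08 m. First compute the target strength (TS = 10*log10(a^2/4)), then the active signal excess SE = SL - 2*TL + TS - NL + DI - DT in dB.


Step 1: TS = 10*log10(4.08^2/4) = 6.19 dB
Step 2: SE = SL - 2*TL + TS - NL + DI - DT = 231 - 2*80 + (6.19) - 78 + 18 - 15 = 2.19

2.19 dB


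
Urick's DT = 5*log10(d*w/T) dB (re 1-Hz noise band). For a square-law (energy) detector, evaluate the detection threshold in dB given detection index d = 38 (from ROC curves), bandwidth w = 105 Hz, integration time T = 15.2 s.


DT = 5*log10(d*w/T) = 5*log10(38 * 105 / 15.2) = 5*log10(262.5) = 12.1

12.1 dB


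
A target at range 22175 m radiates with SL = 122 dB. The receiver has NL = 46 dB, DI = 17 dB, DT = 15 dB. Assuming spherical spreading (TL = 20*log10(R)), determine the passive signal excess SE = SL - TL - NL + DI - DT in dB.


Step 1: TL = 20*log10(22175) = 86.92 dB
Step 2: SE = 122 - 86.92 - 46 + 17 - 15 = -8.92

-8.92 dB


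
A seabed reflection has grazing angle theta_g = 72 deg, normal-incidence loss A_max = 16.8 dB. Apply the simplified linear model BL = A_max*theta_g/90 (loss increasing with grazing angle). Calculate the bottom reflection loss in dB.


BL = A_max * theta_g / 90 = 16.8 * 72 / 90 = 13.44

13.44 dB


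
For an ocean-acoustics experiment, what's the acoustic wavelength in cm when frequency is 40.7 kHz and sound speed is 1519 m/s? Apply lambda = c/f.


3.73 cm


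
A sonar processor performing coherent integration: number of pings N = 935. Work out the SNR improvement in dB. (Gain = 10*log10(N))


Gain = 10*log10(935) = 29.71

29.71 dB


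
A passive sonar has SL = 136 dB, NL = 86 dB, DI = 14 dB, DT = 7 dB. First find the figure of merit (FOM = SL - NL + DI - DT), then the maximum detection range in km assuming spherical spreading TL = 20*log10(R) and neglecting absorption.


Step 1: FOM = SL - NL + DI - DT = 136 - 86 + 14 - 7 = 57 dB
Step 2: at max range FOM = TL = 20*log10(R), so R = 10^(57/20) = 707.95 m = 0.71 km

0.71 km


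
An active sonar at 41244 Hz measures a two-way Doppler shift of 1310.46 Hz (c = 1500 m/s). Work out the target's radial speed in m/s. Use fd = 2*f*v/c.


23.83 m/s


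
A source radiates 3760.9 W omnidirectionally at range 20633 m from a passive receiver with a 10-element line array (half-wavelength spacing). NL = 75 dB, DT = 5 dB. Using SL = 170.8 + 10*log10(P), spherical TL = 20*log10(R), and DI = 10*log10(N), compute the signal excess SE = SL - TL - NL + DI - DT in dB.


Step 1: SL = 170.8 + 10*log10(3760.9) = 206.55 dB
Step 2: TL = 20*log10(20633) = 86.29 dB
Step 3: DI = 10*log10(10) = 10.0 dB
Step 4: SE = SL - TL - NL + DI - DT = 206.55 - 86.29 - 75 + 10.0 - 5 = 50.26

50.26 dB


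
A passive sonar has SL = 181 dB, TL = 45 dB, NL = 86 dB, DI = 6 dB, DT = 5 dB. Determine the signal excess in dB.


51 dB


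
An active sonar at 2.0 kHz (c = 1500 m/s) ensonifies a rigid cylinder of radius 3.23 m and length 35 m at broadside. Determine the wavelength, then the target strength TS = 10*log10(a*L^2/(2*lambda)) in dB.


Step 1: lambda = c/f = 1500/2000 = 0.75 m
Step 2: TS = 10*log10(a*L^2/(2*lambda)) = 10*log10(3.23*35^2/(2*0.75)) = 34.21

34.21 dB


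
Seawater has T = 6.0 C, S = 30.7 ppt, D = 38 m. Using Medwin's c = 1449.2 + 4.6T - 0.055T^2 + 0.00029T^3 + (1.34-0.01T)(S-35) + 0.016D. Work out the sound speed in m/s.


c = 1449.2 + 4.6*6.0 - 0.055*6.0^2 + 0.00029*6.0^3 + (1.34 - 0.01*6.0)*(30.7 - 35) + 0.016*38 = 1469.99

1469.99 m/s


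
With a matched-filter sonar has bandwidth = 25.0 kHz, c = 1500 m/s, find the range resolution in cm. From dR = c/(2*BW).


dR = c/(2*BW) = 1500 / (2 * 25.0e3) = 0.03 m = 3.0 cm

3.0 cm


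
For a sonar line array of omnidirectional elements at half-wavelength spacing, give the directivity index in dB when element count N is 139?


DI = 10*log10(139) = 21.43

21.43 dB


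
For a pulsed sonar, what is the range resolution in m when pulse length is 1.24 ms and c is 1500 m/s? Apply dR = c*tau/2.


dR = c*tau/2 = 1500 * 1.24e-3 / 2 = 0.93

0.93 m


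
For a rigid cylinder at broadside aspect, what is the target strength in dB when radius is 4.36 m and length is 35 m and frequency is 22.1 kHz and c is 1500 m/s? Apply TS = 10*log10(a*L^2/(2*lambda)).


45.95 dB


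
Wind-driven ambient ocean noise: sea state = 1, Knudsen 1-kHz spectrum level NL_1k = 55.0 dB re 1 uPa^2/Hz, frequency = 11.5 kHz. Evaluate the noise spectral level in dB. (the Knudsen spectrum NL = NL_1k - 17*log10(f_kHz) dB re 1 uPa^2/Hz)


36.97 dB


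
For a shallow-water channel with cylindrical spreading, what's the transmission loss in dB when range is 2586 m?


34.13 dB


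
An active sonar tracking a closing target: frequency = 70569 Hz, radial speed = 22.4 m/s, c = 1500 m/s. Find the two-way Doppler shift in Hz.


fd = 2*f*v/c = 2 * 70569 * 22.4 / 1500 = 2107.66

2107.66 Hz


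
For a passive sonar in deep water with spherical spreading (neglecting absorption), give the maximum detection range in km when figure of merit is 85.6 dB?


At max range FOM = TL, so 20*log10(R) = 85.6
R = 10^(85.6/20) = 19054.61 m = 19.05 km

19.05 km


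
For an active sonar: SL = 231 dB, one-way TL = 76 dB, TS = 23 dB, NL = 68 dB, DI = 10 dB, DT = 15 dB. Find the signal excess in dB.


29 dB


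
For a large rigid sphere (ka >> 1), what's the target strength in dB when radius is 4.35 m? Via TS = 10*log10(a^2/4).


TS = 10*log10(4.35^2 / 4) = 10*log10(4.730625) = 6.75

6.75 dB


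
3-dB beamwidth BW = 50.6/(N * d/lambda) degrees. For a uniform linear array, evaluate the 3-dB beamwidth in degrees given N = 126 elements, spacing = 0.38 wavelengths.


BW = 50.6 / (126 * 0.38) = 50.6 / 47.88 = 1.06

1.06 deg


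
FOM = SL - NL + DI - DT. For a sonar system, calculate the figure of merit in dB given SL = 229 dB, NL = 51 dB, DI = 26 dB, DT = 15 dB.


FOM = SL - NL + DI - DT = 229 - 51 + 26 - 15 = 189

189 dB


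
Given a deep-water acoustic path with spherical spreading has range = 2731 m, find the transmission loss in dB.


TL = 20*log10(2731) = 68.73

68.73 dB


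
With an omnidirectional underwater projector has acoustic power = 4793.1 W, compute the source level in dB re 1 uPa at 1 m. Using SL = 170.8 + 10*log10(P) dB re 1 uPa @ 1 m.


SL = 170.8 + 10*log10(4793.1) = 170.8 + 36.81 = 207.61

207.61 dB
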